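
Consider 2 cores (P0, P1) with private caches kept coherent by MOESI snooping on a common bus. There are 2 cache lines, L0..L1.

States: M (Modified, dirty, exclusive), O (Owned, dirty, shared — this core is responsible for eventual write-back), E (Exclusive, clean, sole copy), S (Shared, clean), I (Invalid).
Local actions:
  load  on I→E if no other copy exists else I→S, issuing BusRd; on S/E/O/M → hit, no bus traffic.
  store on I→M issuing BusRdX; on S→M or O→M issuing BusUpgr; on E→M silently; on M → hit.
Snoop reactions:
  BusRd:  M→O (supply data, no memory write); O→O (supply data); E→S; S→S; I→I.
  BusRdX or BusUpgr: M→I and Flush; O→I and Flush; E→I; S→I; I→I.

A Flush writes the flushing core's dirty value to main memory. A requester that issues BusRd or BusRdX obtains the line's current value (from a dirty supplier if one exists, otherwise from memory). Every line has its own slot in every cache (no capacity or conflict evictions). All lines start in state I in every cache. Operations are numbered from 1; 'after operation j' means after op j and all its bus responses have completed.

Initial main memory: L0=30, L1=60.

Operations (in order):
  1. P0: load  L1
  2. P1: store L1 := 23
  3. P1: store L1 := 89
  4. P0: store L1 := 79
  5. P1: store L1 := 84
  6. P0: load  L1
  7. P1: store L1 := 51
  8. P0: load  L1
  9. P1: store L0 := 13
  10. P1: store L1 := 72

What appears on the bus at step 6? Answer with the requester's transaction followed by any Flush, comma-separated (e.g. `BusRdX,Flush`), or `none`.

bus = BusRd

1. P0: load  L1  bus=[BusRd]  L1: P0=E P1=I  mem[L1]=60
2. P1: store L1 := 23  bus=[BusRdX]  L1: P0=I P1=M  mem[L1]=60
3. P1: store L1 := 89  bus=[-]  L1: P0=I P1=M  mem[L1]=60
4. P0: store L1 := 79  bus=[BusRdX,Flush]  L1: P0=M P1=I  mem[L1]=89
5. P1: store L1 := 84  bus=[BusRdX,Flush]  L1: P0=I P1=M  mem[L1]=79
6. P0: load  L1  bus=[BusRd]  L1: P0=S P1=O  mem[L1]=79
7. P1: store L1 := 51  bus=[BusUpgr]  L1: P0=I P1=M  mem[L1]=79
8. P0: load  L1  bus=[BusRd]  L1: P0=S P1=O  mem[L1]=79
9. P1: store L0 := 13  bus=[BusRdX]  L0: P0=I P1=M  mem[L0]=30
10. P1: store L1 := 72  bus=[BusUpgr]  L1: P0=I P1=M  mem[L1]=79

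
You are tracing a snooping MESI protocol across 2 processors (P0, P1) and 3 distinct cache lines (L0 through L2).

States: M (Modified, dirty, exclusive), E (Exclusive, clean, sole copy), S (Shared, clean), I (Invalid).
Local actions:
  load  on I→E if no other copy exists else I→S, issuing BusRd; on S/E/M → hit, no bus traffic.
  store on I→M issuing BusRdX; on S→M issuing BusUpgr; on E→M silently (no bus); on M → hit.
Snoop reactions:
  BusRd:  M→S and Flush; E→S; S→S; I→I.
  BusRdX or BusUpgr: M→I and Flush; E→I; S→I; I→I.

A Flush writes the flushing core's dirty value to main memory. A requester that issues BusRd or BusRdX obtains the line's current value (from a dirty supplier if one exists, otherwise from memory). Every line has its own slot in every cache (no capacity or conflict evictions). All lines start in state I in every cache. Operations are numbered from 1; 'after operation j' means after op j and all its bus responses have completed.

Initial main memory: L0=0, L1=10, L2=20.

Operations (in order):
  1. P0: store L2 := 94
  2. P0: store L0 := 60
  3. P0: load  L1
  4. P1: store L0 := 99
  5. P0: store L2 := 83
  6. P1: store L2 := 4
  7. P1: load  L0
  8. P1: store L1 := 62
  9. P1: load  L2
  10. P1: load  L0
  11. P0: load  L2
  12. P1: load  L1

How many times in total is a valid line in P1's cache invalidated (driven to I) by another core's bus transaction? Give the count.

1. P0: store L2 := 94  bus=[BusRdX]  L2: P0=M P1=I  mem[L2]=20
2. P0: store L0 := 60  bus=[BusRdX]  L0: P0=M P1=I  mem[L0]=0
3. P0: load  L1  bus=[BusRd]  L1: P0=E P1=I  mem[L1]=10
4. P1: store L0 := 99  bus=[BusRdX,Flush]  L0: P0=I P1=M  mem[L0]=60
5. P0: store L2 := 83  bus=[-]  L2: P0=M P1=I  mem[L2]=20
6. P1: store L2 := 4  bus=[BusRdX,Flush]  L2: P0=I P1=M  mem[L2]=83
7. P1: load  L0  bus=[-]  L0: P0=I P1=M  mem[L0]=60
8. P1: store L1 := 62  bus=[BusRdX]  L1: P0=I P1=M  mem[L1]=10
9. P1: load  L2  bus=[-]  L2: P0=I P1=M  mem[L2]=83
10. P1: load  L0  bus=[-]  L0: P0=I P1=M  mem[L0]=60
11. P0: load  L2  bus=[BusRd,Flush]  L2: P0=S P1=S  mem[L2]=4
12. P1: load  L1  bus=[-]  L1: P0=I P1=M  mem[L1]=10

invalidations = 0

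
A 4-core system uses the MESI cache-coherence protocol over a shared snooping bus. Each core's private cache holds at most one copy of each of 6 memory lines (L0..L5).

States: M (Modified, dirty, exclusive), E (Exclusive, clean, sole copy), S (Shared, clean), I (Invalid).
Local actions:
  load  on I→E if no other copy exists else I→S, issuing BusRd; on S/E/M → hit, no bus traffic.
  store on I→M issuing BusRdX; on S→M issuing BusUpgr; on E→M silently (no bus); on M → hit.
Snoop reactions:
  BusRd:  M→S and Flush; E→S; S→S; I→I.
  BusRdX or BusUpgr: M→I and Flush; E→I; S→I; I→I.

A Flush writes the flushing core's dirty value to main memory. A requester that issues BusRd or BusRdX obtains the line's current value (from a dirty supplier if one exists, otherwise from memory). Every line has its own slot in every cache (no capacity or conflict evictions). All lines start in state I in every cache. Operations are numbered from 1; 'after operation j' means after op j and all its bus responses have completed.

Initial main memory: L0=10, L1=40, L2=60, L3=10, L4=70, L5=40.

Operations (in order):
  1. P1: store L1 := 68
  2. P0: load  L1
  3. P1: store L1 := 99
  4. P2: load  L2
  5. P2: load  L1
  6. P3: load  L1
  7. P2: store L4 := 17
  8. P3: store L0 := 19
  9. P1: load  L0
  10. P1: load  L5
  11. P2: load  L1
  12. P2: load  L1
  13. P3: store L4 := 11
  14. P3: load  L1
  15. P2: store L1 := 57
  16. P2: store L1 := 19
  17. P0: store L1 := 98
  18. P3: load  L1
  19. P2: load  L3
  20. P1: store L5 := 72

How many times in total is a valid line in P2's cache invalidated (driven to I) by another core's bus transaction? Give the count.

invalidations = 2

1. P1: store L1 := 68  bus=[BusRdX]  L1: P0=I P1=M P2=I P3=I  mem[L1]=40
2. P0: load  L1  bus=[BusRd,Flush]  L1: P0=S P1=S P2=I P3=I  mem[L1]=68
3. P1: store L1 := 99  bus=[BusUpgr]  L1: P0=I P1=M P2=I P3=I  mem[L1]=68
4. P2: load  L2  bus=[BusRd]  L2: P0=I P1=I P2=E P3=I  mem[L2]=60
5. P2: load  L1  bus=[BusRd,Flush]  L1: P0=I P1=S P2=S P3=I  mem[L1]=99
6. P3: load  L1  bus=[BusRd]  L1: P0=I P1=S P2=S P3=S  mem[L1]=99
7. P2: store L4 := 17  bus=[BusRdX]  L4: P0=I P1=I P2=M P3=I  mem[L4]=70
8. P3: store L0 := 19  bus=[BusRdX]  L0: P0=I P1=I P2=I P3=M  mem[L0]=10
9. P1: load  L0  bus=[BusRd,Flush]  L0: P0=I P1=S P2=I P3=S  mem[L0]=19
10. P1: load  L5  bus=[BusRd]  L5: P0=I P1=E P2=I P3=I  mem[L5]=40
11. P2: load  L1  bus=[-]  L1: P0=I P1=S P2=S P3=S  mem[L1]=99
12. P2: load  L1  bus=[-]  L1: P0=I P1=S P2=S P3=S  mem[L1]=99
13. P3: store L4 := 11  bus=[BusRdX,Flush]  L4: P0=I P1=I P2=I P3=M  mem[L4]=17
14. P3: load  L1  bus=[-]  L1: P0=I P1=S P2=S P3=S  mem[L1]=99
15. P2: store L1 := 57  bus=[BusUpgr]  L1: P0=I P1=I P2=M P3=I  mem[L1]=99
16. P2: store L1 := 19  bus=[-]  L1: P0=I P1=I P2=M P3=I  mem[L1]=99
17. P0: store L1 := 98  bus=[BusRdX,Flush]  L1: P0=M P1=I P2=I P3=I  mem[L1]=19
18. P3: load  L1  bus=[BusRd,Flush]  L1: P0=S P1=I P2=I P3=S  mem[L1]=98
19. P2: load  L3  bus=[BusRd]  L3: P0=I P1=I P2=E P3=I  mem[L3]=10
20. P1: store L5 := 72  bus=[-]  L5: P0=I P1=M P2=I P3=I  mem[L5]=40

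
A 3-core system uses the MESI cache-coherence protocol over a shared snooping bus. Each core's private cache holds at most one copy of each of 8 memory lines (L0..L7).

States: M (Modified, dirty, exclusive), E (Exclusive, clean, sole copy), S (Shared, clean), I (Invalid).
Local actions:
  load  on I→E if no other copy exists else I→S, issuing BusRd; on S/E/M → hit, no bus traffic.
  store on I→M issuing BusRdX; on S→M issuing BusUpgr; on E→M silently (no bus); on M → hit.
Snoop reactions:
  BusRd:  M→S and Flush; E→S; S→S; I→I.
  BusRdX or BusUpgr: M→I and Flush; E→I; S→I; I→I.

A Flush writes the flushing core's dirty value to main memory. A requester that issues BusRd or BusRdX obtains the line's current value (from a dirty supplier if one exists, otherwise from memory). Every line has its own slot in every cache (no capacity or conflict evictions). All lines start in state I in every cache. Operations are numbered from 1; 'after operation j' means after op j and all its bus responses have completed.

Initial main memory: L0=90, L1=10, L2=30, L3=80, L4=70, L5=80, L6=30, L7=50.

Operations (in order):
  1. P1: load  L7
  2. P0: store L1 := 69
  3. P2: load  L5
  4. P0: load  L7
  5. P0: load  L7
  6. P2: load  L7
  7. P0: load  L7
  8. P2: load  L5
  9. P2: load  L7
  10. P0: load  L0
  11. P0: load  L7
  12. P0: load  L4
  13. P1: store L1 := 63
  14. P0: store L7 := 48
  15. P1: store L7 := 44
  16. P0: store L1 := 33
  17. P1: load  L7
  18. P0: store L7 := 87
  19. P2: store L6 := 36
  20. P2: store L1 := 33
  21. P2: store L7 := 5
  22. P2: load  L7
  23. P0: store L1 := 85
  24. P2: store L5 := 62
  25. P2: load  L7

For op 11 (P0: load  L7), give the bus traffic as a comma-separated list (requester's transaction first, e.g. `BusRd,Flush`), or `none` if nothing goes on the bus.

bus = none

  op1 P1: load  L7 → I/E/I on L7; bus BusRd; mem=50
  op2 P0: store L1 := 69 → M/I/I on L1; bus BusRdX; mem=10
  op3 P2: load  L5 → I/I/E on L5; bus BusRd; mem=80
  op4 P0: load  L7 → S/S/I on L7; bus BusRd; mem=50
  op5 P0: load  L7 → S/S/I on L7; bus (none); mem=50
  op6 P2: load  L7 → S/S/S on L7; bus BusRd; mem=50
  op7 P0: load  L7 → S/S/S on L7; bus (none); mem=50
  op8 P2: load  L5 → I/I/E on L5; bus (none); mem=80
  op9 P2: load  L7 → S/S/S on L7; bus (none); mem=50
  op10 P0: load  L0 → E/I/I on L0; bus BusRd; mem=90
  op11 P0: load  L7 → S/S/S on L7; bus (none); mem=50
  op12 P0: load  L4 → E/I/I on L4; bus BusRd; mem=70
  op13 P1: store L1 := 63 → I/M/I on L1; bus BusRdX Flush; mem=69
  op14 P0: store L7 := 48 → M/I/I on L7; bus BusUpgr; mem=50
  op15 P1: store L7 := 44 → I/M/I on L7; bus BusRdX Flush; mem=48
  op16 P0: store L1 := 33 → M/I/I on L1; bus BusRdX Flush; mem=63
  op17 P1: load  L7 → I/M/I on L7; bus (none); mem=48
  op18 P0: store L7 := 87 → M/I/I on L7; bus BusRdX Flush; mem=44
  op19 P2: store L6 := 36 → I/I/M on L6; bus BusRdX; mem=30
  op20 P2: store L1 := 33 → I/I/M on L1; bus BusRdX Flush; mem=33
  op21 P2: store L7 := 5 → I/I/M on L7; bus BusRdX Flush; mem=87
  op22 P2: load  L7 → I/I/M on L7; bus (none); mem=87
  op23 P0: store L1 := 85 → M/I/I on L1; bus BusRdX Flush; mem=33
  op24 P2: store L5 := 62 → I/I/M on L5; bus (none); mem=80
  op25 P2: load  L7 → I/I/M on L7; bus (none); mem=87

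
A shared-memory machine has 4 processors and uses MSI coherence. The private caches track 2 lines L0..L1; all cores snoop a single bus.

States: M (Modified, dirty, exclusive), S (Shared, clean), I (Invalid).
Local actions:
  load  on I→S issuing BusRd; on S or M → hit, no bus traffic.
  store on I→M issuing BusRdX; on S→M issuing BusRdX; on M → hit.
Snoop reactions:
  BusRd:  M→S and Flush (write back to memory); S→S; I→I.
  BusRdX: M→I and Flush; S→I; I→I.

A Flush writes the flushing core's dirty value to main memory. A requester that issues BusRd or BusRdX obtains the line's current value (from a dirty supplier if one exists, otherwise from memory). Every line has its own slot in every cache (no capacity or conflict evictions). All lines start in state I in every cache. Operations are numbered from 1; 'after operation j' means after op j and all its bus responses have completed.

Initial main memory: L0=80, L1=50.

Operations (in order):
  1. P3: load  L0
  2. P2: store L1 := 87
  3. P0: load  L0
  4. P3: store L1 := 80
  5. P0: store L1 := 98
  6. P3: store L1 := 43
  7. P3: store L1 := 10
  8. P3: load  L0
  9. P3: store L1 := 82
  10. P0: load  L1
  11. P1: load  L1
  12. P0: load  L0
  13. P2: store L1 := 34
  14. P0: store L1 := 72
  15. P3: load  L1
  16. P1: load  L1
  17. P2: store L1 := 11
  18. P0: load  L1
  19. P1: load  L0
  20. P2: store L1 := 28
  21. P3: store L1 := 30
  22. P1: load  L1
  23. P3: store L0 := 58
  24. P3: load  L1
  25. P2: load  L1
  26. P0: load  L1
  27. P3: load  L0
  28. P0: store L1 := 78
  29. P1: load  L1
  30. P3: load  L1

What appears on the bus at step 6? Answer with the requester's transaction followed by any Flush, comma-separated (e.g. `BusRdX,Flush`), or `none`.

bus = BusRdX,Flush

step 1: P3: load  L0  ⟶  IIIS  (L0)  txn=BusRd  M[L0]=80
step 2: P2: store L1 := 87  ⟶  IIMI  (L1)  txn=BusRdX  M[L1]=50
step 3: P0: load  L0  ⟶  SIIS  (L0)  txn=BusRd  M[L0]=80
step 4: P3: store L1 := 80  ⟶  IIIM  (L1)  txn=BusRdX+Flush  M[L1]=87
step 5: P0: store L1 := 98  ⟶  MIII  (L1)  txn=BusRdX+Flush  M[L1]=80
step 6: P3: store L1 := 43  ⟶  IIIM  (L1)  txn=BusRdX+Flush  M[L1]=98
step 7: P3: store L1 := 10  ⟶  IIIM  (L1)  txn=∅  M[L1]=98
step 8: P3: load  L0  ⟶  SIIS  (L0)  txn=∅  M[L0]=80
step 9: P3: store L1 := 82  ⟶  IIIM  (L1)  txn=∅  M[L1]=98
step 10: P0: load  L1  ⟶  SIIS  (L1)  txn=BusRd+Flush  M[L1]=82
step 11: P1: load  L1  ⟶  SSIS  (L1)  txn=BusRd  M[L1]=82
step 12: P0: load  L0  ⟶  SIIS  (L0)  txn=∅  M[L0]=80
step 13: P2: store L1 := 34  ⟶  IIMI  (L1)  txn=BusRdX  M[L1]=82
step 14: P0: store L1 := 72  ⟶  MIII  (L1)  txn=BusRdX+Flush  M[L1]=34
step 15: P3: load  L1  ⟶  SIIS  (L1)  txn=BusRd+Flush  M[L1]=72
step 16: P1: load  L1  ⟶  SSIS  (L1)  txn=BusRd  M[L1]=72
step 17: P2: store L1 := 11  ⟶  IIMI  (L1)  txn=BusRdX  M[L1]=72
step 18: P0: load  L1  ⟶  SISI  (L1)  txn=BusRd+Flush  M[L1]=11
step 19: P1: load  L0  ⟶  SSIS  (L0)  txn=BusRd  M[L0]=80
step 20: P2: store L1 := 28  ⟶  IIMI  (L1)  txn=BusRdX  M[L1]=11
step 21: P3: store L1 := 30  ⟶  IIIM  (L1)  txn=BusRdX+Flush  M[L1]=28
step 22: P1: load  L1  ⟶  ISIS  (L1)  txn=BusRd+Flush  M[L1]=30
step 23: P3: store L0 := 58  ⟶  IIIM  (L0)  txn=BusRdX  M[L0]=80
step 24: P3: load  L1  ⟶  ISIS  (L1)  txn=∅  M[L1]=30
step 25: P2: load  L1  ⟶  ISSS  (L1)  txn=BusRd  M[L1]=30
step 26: P0: load  L1  ⟶  SSSS  (L1)  txn=BusRd  M[L1]=30
step 27: P3: load  L0  ⟶  IIIM  (L0)  txn=∅  M[L0]=80
step 28: P0: store L1 := 78  ⟶  MIII  (L1)  txn=BusRdX  M[L1]=30
step 29: P1: load  L1  ⟶  SSII  (L1)  txn=BusRd+Flush  M[L1]=78
step 30: P3: load  L1  ⟶  SSIS  (L1)  txn=BusRd  M[L1]=78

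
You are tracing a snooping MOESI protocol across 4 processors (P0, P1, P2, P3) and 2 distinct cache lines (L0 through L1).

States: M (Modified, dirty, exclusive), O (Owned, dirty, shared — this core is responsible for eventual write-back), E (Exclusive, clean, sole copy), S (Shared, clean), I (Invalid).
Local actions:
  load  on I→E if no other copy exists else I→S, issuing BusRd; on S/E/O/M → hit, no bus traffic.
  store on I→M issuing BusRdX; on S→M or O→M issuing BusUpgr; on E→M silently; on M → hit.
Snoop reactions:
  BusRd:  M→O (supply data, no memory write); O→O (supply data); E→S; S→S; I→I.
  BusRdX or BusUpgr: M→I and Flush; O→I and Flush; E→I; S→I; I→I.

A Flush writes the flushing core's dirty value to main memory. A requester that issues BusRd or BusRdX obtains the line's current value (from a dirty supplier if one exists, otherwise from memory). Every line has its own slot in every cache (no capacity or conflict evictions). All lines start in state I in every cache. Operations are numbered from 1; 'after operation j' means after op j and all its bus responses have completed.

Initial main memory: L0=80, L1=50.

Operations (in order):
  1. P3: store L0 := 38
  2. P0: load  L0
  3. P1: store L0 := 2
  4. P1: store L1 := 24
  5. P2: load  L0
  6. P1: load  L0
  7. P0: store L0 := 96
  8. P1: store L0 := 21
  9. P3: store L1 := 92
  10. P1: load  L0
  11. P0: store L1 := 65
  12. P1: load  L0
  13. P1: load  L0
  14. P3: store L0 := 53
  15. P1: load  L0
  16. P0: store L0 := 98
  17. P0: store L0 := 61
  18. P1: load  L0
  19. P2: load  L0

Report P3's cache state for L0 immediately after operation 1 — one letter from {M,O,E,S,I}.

state = M

  op1 P3: store L0 := 38 → I/I/I/M on L0; bus BusRdX; mem=80
  op2 P0: load  L0 → S/I/I/O on L0; bus BusRd; mem=80
  op3 P1: store L0 := 2 → I/M/I/I on L0; bus BusRdX Flush; mem=38
  op4 P1: store L1 := 24 → I/M/I/I on L1; bus BusRdX; mem=50
  op5 P2: load  L0 → I/O/S/I on L0; bus BusRd; mem=38
  op6 P1: load  L0 → I/O/S/I on L0; bus (none); mem=38
  op7 P0: store L0 := 96 → M/I/I/I on L0; bus BusRdX Flush; mem=2
  op8 P1: store L0 := 21 → I/M/I/I on L0; bus BusRdX Flush; mem=96
  op9 P3: store L1 := 92 → I/I/I/M on L1; bus BusRdX Flush; mem=24
  op10 P1: load  L0 → I/M/I/I on L0; bus (none); mem=96
  op11 P0: store L1 := 65 → M/I/I/I on L1; bus BusRdX Flush; mem=92
  op12 P1: load  L0 → I/M/I/I on L0; bus (none); mem=96
  op13 P1: load  L0 → I/M/I/I on L0; bus (none); mem=96
  op14 P3: store L0 := 53 → I/I/I/M on L0; bus BusRdX Flush; mem=21
  op15 P1: load  L0 → I/S/I/O on L0; bus BusRd; mem=21
  op16 P0: store L0 := 98 → M/I/I/I on L0; bus BusRdX Flush; mem=53
  op17 P0: store L0 := 61 → M/I/I/I on L0; bus (none); mem=53
  op18 P1: load  L0 → O/S/I/I on L0; bus BusRd; mem=53
  op19 P2: load  L0 → O/S/S/I on L0; bus BusRd; mem=53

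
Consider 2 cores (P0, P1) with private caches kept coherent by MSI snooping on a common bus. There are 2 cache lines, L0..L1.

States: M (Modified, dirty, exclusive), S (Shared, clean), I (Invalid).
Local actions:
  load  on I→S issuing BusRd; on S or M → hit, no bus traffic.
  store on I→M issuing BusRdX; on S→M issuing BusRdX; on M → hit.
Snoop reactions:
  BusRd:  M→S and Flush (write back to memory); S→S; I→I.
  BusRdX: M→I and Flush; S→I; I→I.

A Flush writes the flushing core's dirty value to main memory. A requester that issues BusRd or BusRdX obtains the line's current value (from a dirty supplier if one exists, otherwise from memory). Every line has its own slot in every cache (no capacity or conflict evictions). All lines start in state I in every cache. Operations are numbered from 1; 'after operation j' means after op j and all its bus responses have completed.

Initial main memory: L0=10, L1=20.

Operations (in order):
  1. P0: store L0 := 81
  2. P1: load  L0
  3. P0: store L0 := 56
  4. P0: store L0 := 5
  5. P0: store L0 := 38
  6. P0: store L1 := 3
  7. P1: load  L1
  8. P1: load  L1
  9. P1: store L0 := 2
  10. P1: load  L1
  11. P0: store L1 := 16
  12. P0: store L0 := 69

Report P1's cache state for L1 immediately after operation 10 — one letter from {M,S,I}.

step 1: P0: store L0 := 81  ⟶  MI  (L0)  txn=BusRdX  M[L0]=10
step 2: P1: load  L0  ⟶  SS  (L0)  txn=BusRd+Flush  M[L0]=81
step 3: P0: store L0 := 56  ⟶  MI  (L0)  txn=BusRdX  M[L0]=81
step 4: P0: store L0 := 5  ⟶  MI  (L0)  txn=∅  M[L0]=81
step 5: P0: store L0 := 38  ⟶  MI  (L0)  txn=∅  M[L0]=81
step 6: P0: store L1 := 3  ⟶  MI  (L1)  txn=BusRdX  M[L1]=20
step 7: P1: load  L1  ⟶  SS  (L1)  txn=BusRd+Flush  M[L1]=3
step 8: P1: load  L1  ⟶  SS  (L1)  txn=∅  M[L1]=3
step 9: P1: store L0 := 2  ⟶  IM  (L0)  txn=BusRdX+Flush  M[L0]=38
step 10: P1: load  L1  ⟶  SS  (L1)  txn=∅  M[L1]=3
step 11: P0: store L1 := 16  ⟶  MI  (L1)  txn=BusRdX  M[L1]=3
step 12: P0: store L0 := 69  ⟶  MI  (L0)  txn=BusRdX+Flush  M[L0]=2

state = S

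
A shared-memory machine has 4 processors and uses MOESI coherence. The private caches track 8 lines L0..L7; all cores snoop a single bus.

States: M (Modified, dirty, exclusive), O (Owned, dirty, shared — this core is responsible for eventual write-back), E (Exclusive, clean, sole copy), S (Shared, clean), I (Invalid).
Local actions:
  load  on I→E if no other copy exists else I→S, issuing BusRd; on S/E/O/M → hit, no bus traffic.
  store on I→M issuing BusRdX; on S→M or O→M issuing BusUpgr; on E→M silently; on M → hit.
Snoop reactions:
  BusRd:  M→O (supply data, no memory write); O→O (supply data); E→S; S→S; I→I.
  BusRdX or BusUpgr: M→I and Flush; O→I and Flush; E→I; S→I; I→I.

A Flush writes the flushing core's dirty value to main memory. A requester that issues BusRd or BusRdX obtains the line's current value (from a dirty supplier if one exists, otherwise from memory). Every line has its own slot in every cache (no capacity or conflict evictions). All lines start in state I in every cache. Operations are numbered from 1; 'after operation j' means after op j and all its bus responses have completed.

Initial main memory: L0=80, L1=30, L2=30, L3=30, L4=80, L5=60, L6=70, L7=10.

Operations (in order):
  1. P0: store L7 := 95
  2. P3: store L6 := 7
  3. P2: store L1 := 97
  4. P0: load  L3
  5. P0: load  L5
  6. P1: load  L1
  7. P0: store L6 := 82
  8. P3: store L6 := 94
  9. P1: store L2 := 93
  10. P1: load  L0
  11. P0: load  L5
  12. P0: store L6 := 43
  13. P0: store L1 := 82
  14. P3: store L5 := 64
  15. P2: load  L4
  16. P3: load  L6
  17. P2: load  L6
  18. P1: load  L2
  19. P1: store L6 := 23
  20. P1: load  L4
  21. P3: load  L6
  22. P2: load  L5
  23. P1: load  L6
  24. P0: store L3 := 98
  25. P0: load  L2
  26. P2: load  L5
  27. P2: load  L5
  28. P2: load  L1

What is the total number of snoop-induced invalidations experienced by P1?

[1] P0: store L7 := 95 | P0:M(95), P1:I, P2:I, P3:I | bus: BusRdX
[2] P3: store L6 := 7 | P0:I, P1:I, P2:I, P3:M(7) | bus: BusRdX
[3] P2: store L1 := 97 | P0:I, P1:I, P2:M(97), P3:I | bus: BusRdX
[4] P0: load  L3 | P0:E(30), P1:I, P2:I, P3:I | bus: BusRd
[5] P0: load  L5 | P0:E(60), P1:I, P2:I, P3:I | bus: BusRd
[6] P1: load  L1 | P0:I, P1:S(97), P2:O(97), P3:I | bus: BusRd
[7] P0: store L6 := 82 | P0:M(82), P1:I, P2:I, P3:I | bus: BusRdX,Flush
[8] P3: store L6 := 94 | P0:I, P1:I, P2:I, P3:M(94) | bus: BusRdX,Flush
[9] P1: store L2 := 93 | P0:I, P1:M(93), P2:I, P3:I | bus: BusRdX
[10] P1: load  L0 | P0:I, P1:E(80), P2:I, P3:I | bus: BusRd
[11] P0: load  L5 | P0:E(60), P1:I, P2:I, P3:I | bus: none
[12] P0: store L6 := 43 | P0:M(43), P1:I, P2:I, P3:I | bus: BusRdX,Flush
[13] P0: store L1 := 82 | P0:M(82), P1:I, P2:I, P3:I | bus: BusRdX,Flush
[14] P3: store L5 := 64 | P0:I, P1:I, P2:I, P3:M(64) | bus: BusRdX
[15] P2: load  L4 | P0:I, P1:I, P2:E(80), P3:I | bus: BusRd
[16] P3: load  L6 | P0:O(43), P1:I, P2:I, P3:S(43) | bus: BusRd
[17] P2: load  L6 | P0:O(43), P1:I, P2:S(43), P3:S(43) | bus: BusRd
[18] P1: load  L2 | P0:I, P1:M(93), P2:I, P3:I | bus: none
[19] P1: store L6 := 23 | P0:I, P1:M(23), P2:I, P3:I | bus: BusRdX,Flush
[20] P1: load  L4 | P0:I, P1:S(80), P2:S(80), P3:I | bus: BusRd
[21] P3: load  L6 | P0:I, P1:O(23), P2:I, P3:S(23) | bus: BusRd
[22] P2: load  L5 | P0:I, P1:I, P2:S(64), P3:O(64) | bus: BusRd
[23] P1: load  L6 | P0:I, P1:O(23), P2:I, P3:S(23) | bus: none
[24] P0: store L3 := 98 | P0:M(98), P1:I, P2:I, P3:I | bus: none
[25] P0: load  L2 | P0:S(93), P1:O(93), P2:I, P3:I | bus: BusRd
[26] P2: load  L5 | P0:I, P1:I, P2:S(64), P3:O(64) | bus: none
[27] P2: load  L5 | P0:I, P1:I, P2:S(64), P3:O(64) | bus: none
[28] P2: load  L1 | P0:O(82), P1:I, P2:S(82), P3:I | bus: BusRd

invalidations = 1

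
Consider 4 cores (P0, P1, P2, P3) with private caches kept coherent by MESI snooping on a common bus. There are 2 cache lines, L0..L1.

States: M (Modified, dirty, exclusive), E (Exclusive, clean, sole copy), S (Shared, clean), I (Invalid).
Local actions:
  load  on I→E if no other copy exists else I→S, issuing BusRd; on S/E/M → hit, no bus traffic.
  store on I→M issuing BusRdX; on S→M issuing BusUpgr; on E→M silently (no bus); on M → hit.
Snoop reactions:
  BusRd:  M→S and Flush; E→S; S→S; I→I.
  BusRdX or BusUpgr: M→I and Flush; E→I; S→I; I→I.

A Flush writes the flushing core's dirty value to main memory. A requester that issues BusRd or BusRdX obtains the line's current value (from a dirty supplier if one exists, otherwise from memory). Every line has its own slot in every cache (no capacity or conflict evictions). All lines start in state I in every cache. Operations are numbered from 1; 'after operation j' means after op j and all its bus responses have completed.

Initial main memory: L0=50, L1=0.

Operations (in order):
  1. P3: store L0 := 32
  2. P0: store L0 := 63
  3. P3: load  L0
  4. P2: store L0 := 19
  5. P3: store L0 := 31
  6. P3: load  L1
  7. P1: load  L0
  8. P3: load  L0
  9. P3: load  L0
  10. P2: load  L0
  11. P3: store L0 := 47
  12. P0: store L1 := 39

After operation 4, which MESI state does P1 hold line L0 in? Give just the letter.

state = I

  op1 P3: store L0 := 32 → I/I/I/M on L0; bus BusRdX; mem=50
  op2 P0: store L0 := 63 → M/I/I/I on L0; bus BusRdX Flush; mem=32
  op3 P3: load  L0 → S/I/I/S on L0; bus BusRd Flush; mem=63
  op4 P2: store L0 := 19 → I/I/M/I on L0; bus BusRdX; mem=63
  op5 P3: store L0 := 31 → I/I/I/M on L0; bus BusRdX Flush; mem=19
  op6 P3: load  L1 → I/I/I/E on L1; bus BusRd; mem=0
  op7 P1: load  L0 → I/S/I/S on L0; bus BusRd Flush; mem=31
  op8 P3: load  L0 → I/S/I/S on L0; bus (none); mem=31
  op9 P3: load  L0 → I/S/I/S on L0; bus (none); mem=31
  op10 P2: load  L0 → I/S/S/S on L0; bus BusRd; mem=31
  op11 P3: store L0 := 47 → I/I/I/M on L0; bus BusUpgr; mem=31
  op12 P0: store L1 := 39 → M/I/I/I on L1; bus BusRdX; mem=0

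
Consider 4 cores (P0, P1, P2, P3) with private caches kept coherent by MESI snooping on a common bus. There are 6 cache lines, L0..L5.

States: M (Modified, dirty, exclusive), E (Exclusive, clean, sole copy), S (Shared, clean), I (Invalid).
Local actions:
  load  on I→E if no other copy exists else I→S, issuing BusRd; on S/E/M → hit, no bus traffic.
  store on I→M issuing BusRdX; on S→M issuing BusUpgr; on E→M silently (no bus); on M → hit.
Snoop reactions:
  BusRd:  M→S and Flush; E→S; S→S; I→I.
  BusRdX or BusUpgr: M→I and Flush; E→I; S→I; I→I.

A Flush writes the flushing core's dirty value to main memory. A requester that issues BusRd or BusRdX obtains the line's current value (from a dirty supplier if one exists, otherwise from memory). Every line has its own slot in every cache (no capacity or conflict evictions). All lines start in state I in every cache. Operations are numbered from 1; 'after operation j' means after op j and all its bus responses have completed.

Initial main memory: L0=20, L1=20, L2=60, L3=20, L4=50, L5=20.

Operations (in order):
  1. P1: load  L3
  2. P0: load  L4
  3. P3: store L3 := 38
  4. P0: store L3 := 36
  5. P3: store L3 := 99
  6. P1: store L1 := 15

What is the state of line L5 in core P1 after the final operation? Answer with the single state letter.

state = I

  op1 P1: load  L3 → I/E/I/I on L3; bus BusRd; mem=20
  op2 P0: load  L4 → E/I/I/I on L4; bus BusRd; mem=50
  op3 P3: store L3 := 38 → I/I/I/M on L3; bus BusRdX; mem=20
  op4 P0: store L3 := 36 → M/I/I/I on L3; bus BusRdX Flush; mem=38
  op5 P3: store L3 := 99 → I/I/I/M on L3; bus BusRdX Flush; mem=36
  op6 P1: store L1 := 15 → I/M/I/I on L1; bus BusRdX; mem=20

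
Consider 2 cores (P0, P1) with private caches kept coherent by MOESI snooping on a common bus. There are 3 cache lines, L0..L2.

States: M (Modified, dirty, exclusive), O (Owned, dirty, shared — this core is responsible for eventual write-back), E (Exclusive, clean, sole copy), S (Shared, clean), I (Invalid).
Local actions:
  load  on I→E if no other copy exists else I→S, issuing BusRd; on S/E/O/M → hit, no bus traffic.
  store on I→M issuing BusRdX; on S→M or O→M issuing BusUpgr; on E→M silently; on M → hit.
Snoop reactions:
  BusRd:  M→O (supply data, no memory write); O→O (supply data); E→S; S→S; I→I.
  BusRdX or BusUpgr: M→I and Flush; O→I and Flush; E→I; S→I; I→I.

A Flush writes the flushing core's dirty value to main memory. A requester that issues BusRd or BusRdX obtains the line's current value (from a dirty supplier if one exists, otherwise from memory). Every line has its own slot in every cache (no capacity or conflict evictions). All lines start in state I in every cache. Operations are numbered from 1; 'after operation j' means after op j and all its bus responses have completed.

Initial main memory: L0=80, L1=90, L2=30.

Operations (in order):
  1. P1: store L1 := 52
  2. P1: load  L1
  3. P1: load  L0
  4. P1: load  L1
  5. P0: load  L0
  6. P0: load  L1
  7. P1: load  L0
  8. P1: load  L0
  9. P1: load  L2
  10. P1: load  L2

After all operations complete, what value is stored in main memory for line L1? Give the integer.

memory[L1] = 90

1. P1: store L1 := 52  bus=[BusRdX]  L1: P0=I P1=M  mem[L1]=90
2. P1: load  L1  bus=[-]  L1: P0=I P1=M  mem[L1]=90
3. P1: load  L0  bus=[BusRd]  L0: P0=I P1=E  mem[L0]=80
4. P1: load  L1  bus=[-]  L1: P0=I P1=M  mem[L1]=90
5. P0: load  L0  bus=[BusRd]  L0: P0=S P1=S  mem[L0]=80
6. P0: load  L1  bus=[BusRd]  L1: P0=S P1=O  mem[L1]=90
7. P1: load  L0  bus=[-]  L0: P0=S P1=S  mem[L0]=80
8. P1: load  L0  bus=[-]  L0: P0=S P1=S  mem[L0]=80
9. P1: load  L2  bus=[BusRd]  L2: P0=I P1=E  mem[L2]=30
10. P1: load  L2  bus=[-]  L2: P0=I P1=E  mem[L2]=30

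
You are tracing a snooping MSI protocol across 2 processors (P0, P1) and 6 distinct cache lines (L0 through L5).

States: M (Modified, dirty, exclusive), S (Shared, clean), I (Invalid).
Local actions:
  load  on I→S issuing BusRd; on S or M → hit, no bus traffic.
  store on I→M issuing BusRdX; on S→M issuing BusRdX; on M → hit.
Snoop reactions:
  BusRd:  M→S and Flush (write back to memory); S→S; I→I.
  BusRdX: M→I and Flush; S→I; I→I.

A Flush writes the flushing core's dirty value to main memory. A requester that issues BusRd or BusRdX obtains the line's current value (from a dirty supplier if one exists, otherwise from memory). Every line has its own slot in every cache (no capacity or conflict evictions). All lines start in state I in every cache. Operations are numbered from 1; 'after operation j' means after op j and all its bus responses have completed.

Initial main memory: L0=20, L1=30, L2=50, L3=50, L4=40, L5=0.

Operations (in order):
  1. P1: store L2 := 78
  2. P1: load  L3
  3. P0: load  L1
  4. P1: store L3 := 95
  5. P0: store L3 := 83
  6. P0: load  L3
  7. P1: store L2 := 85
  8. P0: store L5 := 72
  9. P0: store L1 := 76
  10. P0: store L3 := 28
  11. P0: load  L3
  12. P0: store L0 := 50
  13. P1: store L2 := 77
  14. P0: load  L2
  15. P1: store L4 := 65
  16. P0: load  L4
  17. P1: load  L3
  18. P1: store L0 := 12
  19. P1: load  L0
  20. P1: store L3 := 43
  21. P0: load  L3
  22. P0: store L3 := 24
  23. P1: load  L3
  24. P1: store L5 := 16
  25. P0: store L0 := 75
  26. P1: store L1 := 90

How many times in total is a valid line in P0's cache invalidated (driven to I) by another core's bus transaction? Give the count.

invalidations = 4

  op1 P1: store L2 := 78 → I/M on L2; bus BusRdX; mem=50
  op2 P1: load  L3 → I/S on L3; bus BusRd; mem=50
  op3 P0: load  L1 → S/I on L1; bus BusRd; mem=30
  op4 P1: store L3 := 95 → I/M on L3; bus BusRdX; mem=50
  op5 P0: store L3 := 83 → M/I on L3; bus BusRdX Flush; mem=95
  op6 P0: load  L3 → M/I on L3; bus (none); mem=95
  op7 P1: store L2 := 85 → I/M on L2; bus (none); mem=50
  op8 P0: store L5 := 72 → M/I on L5; bus BusRdX; mem=0
  op9 P0: store L1 := 76 → M/I on L1; bus BusRdX; mem=30
  op10 P0: store L3 := 28 → M/I on L3; bus (none); mem=95
  op11 P0: load  L3 → M/I on L3; bus (none); mem=95
  op12 P0: store L0 := 50 → M/I on L0; bus BusRdX; mem=20
  op13 P1: store L2 := 77 → I/M on L2; bus (none); mem=50
  op14 P0: load  L2 → S/S on L2; bus BusRd Flush; mem=77
  op15 P1: store L4 := 65 → I/M on L4; bus BusRdX; mem=40
  op16 P0: load  L4 → S/S on L4; bus BusRd Flush; mem=65
  op17 P1: load  L3 → S/S on L3; bus BusRd Flush; mem=28
  op18 P1: store L0 := 12 → I/M on L0; bus BusRdX Flush; mem=50
  op19 P1: load  L0 → I/M on L0; bus (none); mem=50
  op20 P1: store L3 := 43 → I/M on L3; bus BusRdX; mem=28
  op21 P0: load  L3 → S/S on L3; bus BusRd Flush; mem=43
  op22 P0: store L3 := 24 → M/I on L3; bus BusRdX; mem=43
  op23 P1: load  L3 → S/S on L3; bus BusRd Flush; mem=24
  op24 P1: store L5 := 16 → I/M on L5; bus BusRdX Flush; mem=72
  op25 P0: store L0 := 75 → M/I on L0; bus BusRdX Flush; mem=12
  op26 P1: store L1 := 90 → I/M on L1; bus BusRdX Flush; mem=76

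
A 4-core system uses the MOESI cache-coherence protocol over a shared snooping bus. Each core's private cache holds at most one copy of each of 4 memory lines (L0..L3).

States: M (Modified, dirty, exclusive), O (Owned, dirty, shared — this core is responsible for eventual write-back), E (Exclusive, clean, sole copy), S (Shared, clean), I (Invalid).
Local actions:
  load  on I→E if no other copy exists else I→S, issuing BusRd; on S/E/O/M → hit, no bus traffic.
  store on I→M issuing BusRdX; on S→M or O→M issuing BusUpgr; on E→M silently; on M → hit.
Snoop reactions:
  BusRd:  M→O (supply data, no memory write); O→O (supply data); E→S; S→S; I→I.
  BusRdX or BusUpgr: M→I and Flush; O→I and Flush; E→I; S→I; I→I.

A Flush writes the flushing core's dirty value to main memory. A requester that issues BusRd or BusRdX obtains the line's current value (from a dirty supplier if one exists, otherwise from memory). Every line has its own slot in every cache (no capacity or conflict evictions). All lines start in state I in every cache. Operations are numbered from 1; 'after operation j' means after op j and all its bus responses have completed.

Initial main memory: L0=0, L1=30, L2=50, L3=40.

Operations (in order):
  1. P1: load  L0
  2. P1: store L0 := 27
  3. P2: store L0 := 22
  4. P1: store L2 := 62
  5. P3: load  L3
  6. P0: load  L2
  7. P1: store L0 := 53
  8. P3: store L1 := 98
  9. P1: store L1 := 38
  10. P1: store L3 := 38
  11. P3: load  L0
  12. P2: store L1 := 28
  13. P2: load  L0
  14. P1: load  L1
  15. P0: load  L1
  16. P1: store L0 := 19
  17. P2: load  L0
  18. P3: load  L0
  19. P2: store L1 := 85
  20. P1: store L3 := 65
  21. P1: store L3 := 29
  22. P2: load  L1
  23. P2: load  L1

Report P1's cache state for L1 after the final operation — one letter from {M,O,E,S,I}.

step 1: P1: load  L0  ⟶  IEII  (L0)  txn=BusRd  M[L0]=0
step 2: P1: store L0 := 27  ⟶  IMII  (L0)  txn=∅  M[L0]=0
step 3: P2: store L0 := 22  ⟶  IIMI  (L0)  txn=BusRdX+Flush  M[L0]=27
step 4: P1: store L2 := 62  ⟶  IMII  (L2)  txn=BusRdX  M[L2]=50
step 5: P3: load  L3  ⟶  IIIE  (L3)  txn=BusRd  M[L3]=40
step 6: P0: load  L2  ⟶  SOII  (L2)  txn=BusRd  M[L2]=50
step 7: P1: store L0 := 53  ⟶  IMII  (L0)  txn=BusRdX+Flush  M[L0]=22
step 8: P3: store L1 := 98  ⟶  IIIM  (L1)  txn=BusRdX  M[L1]=30
step 9: P1: store L1 := 38  ⟶  IMII  (L1)  txn=BusRdX+Flush  M[L1]=98
step 10: P1: store L3 := 38  ⟶  IMII  (L3)  txn=BusRdX  M[L3]=40
step 11: P3: load  L0  ⟶  IOIS  (L0)  txn=BusRd  M[L0]=22
step 12: P2: store L1 := 28  ⟶  IIMI  (L1)  txn=BusRdX+Flush  M[L1]=38
step 13: P2: load  L0  ⟶  IOSS  (L0)  txn=BusRd  M[L0]=22
step 14: P1: load  L1  ⟶  ISOI  (L1)  txn=BusRd  M[L1]=38
step 15: P0: load  L1  ⟶  SSOI  (L1)  txn=BusRd  M[L1]=38
step 16: P1: store L0 := 19  ⟶  IMII  (L0)  txn=BusUpgr  M[L0]=22
step 17: P2: load  L0  ⟶  IOSI  (L0)  txn=BusRd  M[L0]=22
step 18: P3: load  L0  ⟶  IOSS  (L0)  txn=BusRd  M[L0]=22
step 19: P2: store L1 := 85  ⟶  IIMI  (L1)  txn=BusUpgr  M[L1]=38
step 20: P1: store L3 := 65  ⟶  IMII  (L3)  txn=∅  M[L3]=40
step 21: P1: store L3 := 29  ⟶  IMII  (L3)  txn=∅  M[L3]=40
step 22: P2: load  L1  ⟶  IIMI  (L1)  txn=∅  M[L1]=38
step 23: P2: load  L1  ⟶  IIMI  (L1)  txn=∅  M[L1]=38

state = I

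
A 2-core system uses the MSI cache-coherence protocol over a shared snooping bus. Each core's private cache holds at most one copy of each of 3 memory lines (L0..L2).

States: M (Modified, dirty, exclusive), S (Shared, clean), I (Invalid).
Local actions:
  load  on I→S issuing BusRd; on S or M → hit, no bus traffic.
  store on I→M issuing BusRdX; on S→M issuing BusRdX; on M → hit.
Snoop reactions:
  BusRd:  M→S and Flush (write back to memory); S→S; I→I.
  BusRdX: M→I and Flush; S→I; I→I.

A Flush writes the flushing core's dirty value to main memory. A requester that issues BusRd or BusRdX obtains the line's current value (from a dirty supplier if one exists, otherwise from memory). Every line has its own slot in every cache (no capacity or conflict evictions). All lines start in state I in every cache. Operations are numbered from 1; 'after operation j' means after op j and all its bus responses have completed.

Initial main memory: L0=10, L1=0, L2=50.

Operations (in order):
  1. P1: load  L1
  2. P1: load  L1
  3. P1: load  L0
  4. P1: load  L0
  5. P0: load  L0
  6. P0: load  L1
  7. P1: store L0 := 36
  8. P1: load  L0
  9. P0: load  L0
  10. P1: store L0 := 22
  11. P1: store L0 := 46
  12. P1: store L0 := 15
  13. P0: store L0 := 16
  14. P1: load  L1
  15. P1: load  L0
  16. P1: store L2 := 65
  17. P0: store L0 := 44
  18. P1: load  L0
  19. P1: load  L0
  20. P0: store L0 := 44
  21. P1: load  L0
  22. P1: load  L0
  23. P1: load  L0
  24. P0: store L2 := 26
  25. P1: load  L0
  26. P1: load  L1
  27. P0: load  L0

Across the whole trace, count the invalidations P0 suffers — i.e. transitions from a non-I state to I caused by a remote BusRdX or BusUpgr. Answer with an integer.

invalidations = 2

1. P1: load  L1  bus=[BusRd]  L1: P0=I P1=S  mem[L1]=0
2. P1: load  L1  bus=[-]  L1: P0=I P1=S  mem[L1]=0
3. P1: load  L0  bus=[BusRd]  L0: P0=I P1=S  mem[L0]=10
4. P1: load  L0  bus=[-]  L0: P0=I P1=S  mem[L0]=10
5. P0: load  L0  bus=[BusRd]  L0: P0=S P1=S  mem[L0]=10
6. P0: load  L1  bus=[BusRd]  L1: P0=S P1=S  mem[L1]=0
7. P1: store L0 := 36  bus=[BusRdX]  L0: P0=I P1=M  mem[L0]=10
8. P1: load  L0  bus=[-]  L0: P0=I P1=M  mem[L0]=10
9. P0: load  L0  bus=[BusRd,Flush]  L0: P0=S P1=S  mem[L0]=36
10. P1: store L0 := 22  bus=[BusRdX]  L0: P0=I P1=M  mem[L0]=36
11. P1: store L0 := 46  bus=[-]  L0: P0=I P1=M  mem[L0]=36
12. P1: store L0 := 15  bus=[-]  L0: P0=I P1=M  mem[L0]=36
13. P0: store L0 := 16  bus=[BusRdX,Flush]  L0: P0=M P1=I  mem[L0]=15
14. P1: load  L1  bus=[-]  L1: P0=S P1=S  mem[L1]=0
15. P1: load  L0  bus=[BusRd,Flush]  L0: P0=S P1=S  mem[L0]=16
16. P1: store L2 := 65  bus=[BusRdX]  L2: P0=I P1=M  mem[L2]=50
17. P0: store L0 := 44  bus=[BusRdX]  L0: P0=M P1=I  mem[L0]=16
18. P1: load  L0  bus=[BusRd,Flush]  L0: P0=S P1=S  mem[L0]=44
19. P1: load  L0  bus=[-]  L0: P0=S P1=S  mem[L0]=44
20. P0: store L0 := 44  bus=[BusRdX]  L0: P0=M P1=I  mem[L0]=44
21. P1: load  L0  bus=[BusRd,Flush]  L0: P0=S P1=S  mem[L0]=44
22. P1: load  L0  bus=[-]  L0: P0=S P1=S  mem[L0]=44
23. P1: load  L0  bus=[-]  L0: P0=S P1=S  mem[L0]=44
24. P0: store L2 := 26  bus=[BusRdX,Flush]  L2: P0=M P1=I  mem[L2]=65
25. P1: load  L0  bus=[-]  L0: P0=S P1=S  mem[L0]=44
26. P1: load  L1  bus=[-]  L1: P0=S P1=S  mem[L1]=0
27. P0: load  L0  bus=[-]  L0: P0=S P1=S  mem[L0]=44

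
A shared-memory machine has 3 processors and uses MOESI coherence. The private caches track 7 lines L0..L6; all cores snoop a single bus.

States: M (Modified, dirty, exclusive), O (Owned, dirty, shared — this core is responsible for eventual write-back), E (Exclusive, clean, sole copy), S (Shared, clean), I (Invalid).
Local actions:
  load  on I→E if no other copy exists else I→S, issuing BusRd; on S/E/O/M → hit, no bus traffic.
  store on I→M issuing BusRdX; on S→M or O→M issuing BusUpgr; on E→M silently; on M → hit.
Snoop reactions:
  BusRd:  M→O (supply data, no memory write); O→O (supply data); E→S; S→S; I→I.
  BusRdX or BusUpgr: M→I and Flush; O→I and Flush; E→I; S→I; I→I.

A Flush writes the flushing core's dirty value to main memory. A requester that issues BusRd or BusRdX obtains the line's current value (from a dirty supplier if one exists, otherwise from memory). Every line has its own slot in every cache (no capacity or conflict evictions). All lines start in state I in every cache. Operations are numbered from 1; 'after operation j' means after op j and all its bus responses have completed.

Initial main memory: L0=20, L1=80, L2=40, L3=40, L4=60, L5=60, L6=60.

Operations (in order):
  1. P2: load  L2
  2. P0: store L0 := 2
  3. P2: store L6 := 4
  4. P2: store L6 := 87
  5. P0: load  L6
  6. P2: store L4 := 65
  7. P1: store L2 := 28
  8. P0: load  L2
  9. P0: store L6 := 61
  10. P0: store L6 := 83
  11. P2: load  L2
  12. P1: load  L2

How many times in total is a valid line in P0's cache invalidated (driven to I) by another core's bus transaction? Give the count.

  op1 P2: load  L2 → I/I/E on L2; bus BusRd; mem=40
  op2 P0: store L0 := 2 → M/I/I on L0; bus BusRdX; mem=20
  op3 P2: store L6 := 4 → I/I/M on L6; bus BusRdX; mem=60
  op4 P2: store L6 := 87 → I/I/M on L6; bus (none); mem=60
  op5 P0: load  L6 → S/I/O on L6; bus BusRd; mem=60
  op6 P2: store L4 := 65 → I/I/M on L4; bus BusRdX; mem=60
  op7 P1: store L2 := 28 → I/M/I on L2; bus BusRdX; mem=40
  op8 P0: load  L2 → S/O/I on L2; bus BusRd; mem=40
  op9 P0: store L6 := 61 → M/I/I on L6; bus BusUpgr Flush; mem=87
  op10 P0: store L6 := 83 → M/I/I on L6; bus (none); mem=87
  op11 P2: load  L2 → S/O/S on L2; bus BusRd; mem=40
  op12 P1: load  L2 → S/O/S on L2; bus (none); mem=40

invalidations = 0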